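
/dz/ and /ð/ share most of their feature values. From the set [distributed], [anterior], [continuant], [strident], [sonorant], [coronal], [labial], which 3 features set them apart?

The two segments share [+anterior], [-sonorant], [+coronal], [-labial]. The only features from the list on which they differ: /dz/ is [-continuant] while /ð/ is [+continuant]; /dz/ is [+strident] while /ð/ is [-strident]; /dz/ is [-distributed] while /ð/ is [+distributed].

[continuant], [strident], [distributed]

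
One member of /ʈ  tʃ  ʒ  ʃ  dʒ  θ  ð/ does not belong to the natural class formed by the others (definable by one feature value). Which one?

ʈ

The remaining segments after removing /ʈ/ share [+distributed]; /ʈ/ (voiceless retroflex stop) is [−distributed]. For every other candidate removal, the leftover set fails to share any single feature value that the removed segment lacks.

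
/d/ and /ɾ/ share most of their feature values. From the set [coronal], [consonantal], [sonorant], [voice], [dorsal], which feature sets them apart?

[sonorant]

The two segments share [+coronal], [+consonantal], [+voice], [−dorsal]. The only feature from the list on which they differ: /d/ is [−sonorant] while /ɾ/ is [+sonorant].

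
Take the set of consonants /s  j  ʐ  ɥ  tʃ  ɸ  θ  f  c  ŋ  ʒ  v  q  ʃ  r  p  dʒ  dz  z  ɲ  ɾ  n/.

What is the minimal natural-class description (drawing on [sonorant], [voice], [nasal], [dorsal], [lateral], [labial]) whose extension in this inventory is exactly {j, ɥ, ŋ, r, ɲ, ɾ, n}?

[+sonorant]

/j, ɥ, ŋ, r, ɲ, ɾ, n/ are exactly the [+sonorant] segments in the inventory, so a single feature suffices.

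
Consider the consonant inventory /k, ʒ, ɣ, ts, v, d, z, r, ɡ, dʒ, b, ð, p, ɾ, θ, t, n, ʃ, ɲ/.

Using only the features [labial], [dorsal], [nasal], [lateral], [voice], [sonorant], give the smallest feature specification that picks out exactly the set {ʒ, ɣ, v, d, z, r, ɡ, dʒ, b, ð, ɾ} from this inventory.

[+voice, −nasal]

The class [+voice], [−nasal] has exactly /ʒ, ɣ, v, d, z, r, ɡ, dʒ, b, ð, ɾ/ as its extension in this inventory. No smaller conjunction from the listed features achieves this: [−nasal] alone would also admit /k, ts, p, θ, …/; [+voice] alone would also admit /n, ɲ/; and checking the remaining single features turns up none with this extension.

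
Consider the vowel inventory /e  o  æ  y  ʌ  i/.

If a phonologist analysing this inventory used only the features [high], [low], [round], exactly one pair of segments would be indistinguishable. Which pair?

e, ʌ

/e/ (mid front unrounded tense vowel) and /ʌ/ (mid back unrounded lax vowel) are both [−high], [−low], [−round], so none of the listed features separates them. (They do differ in [back] and [tense], which are not among the given features.) Every other pair in the inventory differs on at least one listed feature.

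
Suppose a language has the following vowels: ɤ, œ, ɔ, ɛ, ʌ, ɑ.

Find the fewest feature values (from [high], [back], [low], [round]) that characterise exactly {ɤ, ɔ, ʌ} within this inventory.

The class [−low], [+back] has exactly /ɤ, ɔ, ʌ/ as its extension in this inventory. No smaller conjunction from the listed features achieves this: [+back] alone would also admit /ɑ/; [−low] alone would also admit /œ, ɛ/; and checking the remaining single features turns up none with this extension.

[−low, +back]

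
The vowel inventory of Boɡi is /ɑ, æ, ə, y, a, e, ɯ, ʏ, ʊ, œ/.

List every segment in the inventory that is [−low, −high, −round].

Checking each segment against [−low], [−high], [−round]: /ə/ (mid central vowel (schwa)), /e/ (mid front unrounded tense vowel) satisfy every feature; every other segment in the inventory fails at least one.

ə, e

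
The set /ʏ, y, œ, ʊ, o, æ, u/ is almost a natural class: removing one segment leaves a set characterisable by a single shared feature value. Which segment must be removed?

The remaining segments after removing /æ/ share [+round]; /æ/ (low front unrounded vowel) is [-round]. For every other candidate removal, the leftover set fails to share any single feature value that the removed segment lacks.

æ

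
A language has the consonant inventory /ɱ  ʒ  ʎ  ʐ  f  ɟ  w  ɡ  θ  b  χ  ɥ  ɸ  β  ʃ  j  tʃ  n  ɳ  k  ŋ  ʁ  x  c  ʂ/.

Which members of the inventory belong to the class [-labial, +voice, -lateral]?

Eliminate segments failing any feature: /ɱ, f, w, b, ɥ, ɸ, β/ are [+labial]; /ʎ/ is [+lateral]; /θ, χ, ʃ, tʃ, k, x, c, ʂ/ are [-voice]. The remaining /ʒ, ʐ, ɟ, ɡ, j, n, ɳ, ŋ, ʁ/ satisfy [-labial], [+voice], [-lateral].

ʒ, ʐ, ɟ, ɡ, j, n, ɳ, ŋ, ʁ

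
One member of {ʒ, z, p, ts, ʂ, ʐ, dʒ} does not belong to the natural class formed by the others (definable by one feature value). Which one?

p

The remaining segments after removing /p/ share [+strident]; /p/ (voiceless bilabial stop) is [−strident]. For every other candidate removal, the leftover set fails to share any single feature value that the removed segment lacks.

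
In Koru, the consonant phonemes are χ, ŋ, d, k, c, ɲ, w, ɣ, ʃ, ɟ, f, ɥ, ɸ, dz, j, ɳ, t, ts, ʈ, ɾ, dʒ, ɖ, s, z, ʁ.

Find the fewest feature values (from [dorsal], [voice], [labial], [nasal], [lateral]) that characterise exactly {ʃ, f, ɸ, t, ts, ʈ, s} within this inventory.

[−voice, −dorsal]

Every target segment is [−voice], [−dorsal]; each remaining inventory member fails at least one of these. Each conjunct is needed — [−dorsal] alone would also admit /d, dz, ɳ, ɾ, …/; [−voice] alone would also admit /χ, k, c/ — and no other single listed feature has exactly this extension, so two is the minimum.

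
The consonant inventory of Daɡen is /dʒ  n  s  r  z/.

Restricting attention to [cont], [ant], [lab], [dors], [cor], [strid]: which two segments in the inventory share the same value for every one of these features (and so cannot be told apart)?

Both /z/ and /s/ are [+continuant], [+anterior], [-labial], [-dorsal], [+coronal], [+strident]. Since the list omits [voice] — which does distinguish the voiced alveolar fricative from the voiceless alveolar fricative — this pair collapses; all other pairs remain distinct.

z, s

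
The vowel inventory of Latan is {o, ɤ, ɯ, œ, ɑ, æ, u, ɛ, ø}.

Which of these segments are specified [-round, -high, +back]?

Checking each segment against [-round], [-high], [+back]: /ɤ/ (mid back unrounded tense vowel), /ɑ/ (low back unrounded vowel) satisfy every feature; every other segment in the inventory fails at least one.

ɤ, ɑ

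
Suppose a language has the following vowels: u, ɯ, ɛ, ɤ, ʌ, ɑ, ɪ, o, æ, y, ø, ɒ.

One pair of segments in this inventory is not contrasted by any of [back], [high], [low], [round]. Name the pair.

ɤ, ʌ

Both /ɤ/ and /ʌ/ are [+back], [−high], [−low], [−round]. Since the list omits [tense] — which does distinguish the mid back unrounded tense vowel from the mid back unrounded lax vowel — this pair collapses; all other pairs remain distinct.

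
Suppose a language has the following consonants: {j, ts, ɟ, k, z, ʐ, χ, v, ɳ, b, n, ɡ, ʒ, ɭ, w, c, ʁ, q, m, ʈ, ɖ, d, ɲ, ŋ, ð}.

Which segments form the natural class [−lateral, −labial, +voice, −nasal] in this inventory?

First, the [−lateral] segments are /j, ts, ɟ, k, z, ʐ, χ, v, ɳ, b, n, ɡ, ʒ, w, c, ʁ, q, m, ʈ, ɖ, d, ɲ, ŋ, ð/.
Among these, [−labial] gives /j, ts, ɟ, k, z, ʐ, χ, ɳ, n, ɡ, ʒ, c, ʁ, q, ʈ, ɖ, d, ɲ, ŋ, ð/.
Within that set, [+voice] gives /j, ɟ, z, ʐ, ɳ, n, ɡ, ʒ, ʁ, ɖ, d, ɲ, ŋ, ð/.
Among these, [−nasal] leaves /j, ɟ, z, ʐ, ɡ, ʒ, ʁ, ɖ, d, ð/.

j, ɟ, z, ʐ, ɡ, ʒ, ʁ, ɖ, d, ð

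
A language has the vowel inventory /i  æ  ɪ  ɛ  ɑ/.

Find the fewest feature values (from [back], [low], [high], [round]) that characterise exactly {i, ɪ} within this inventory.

Every target segment is [+high] and no other inventory member is, so one feature is enough.

[+high]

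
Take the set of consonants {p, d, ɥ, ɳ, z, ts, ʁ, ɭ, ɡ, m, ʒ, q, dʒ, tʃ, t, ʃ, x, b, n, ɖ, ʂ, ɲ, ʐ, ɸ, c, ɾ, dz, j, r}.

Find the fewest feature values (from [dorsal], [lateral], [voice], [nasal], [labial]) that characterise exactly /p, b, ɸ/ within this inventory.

[-nasal, +labial, -dorsal]

The class [-nasal], [+labial], [-dorsal] has exactly /p, b, ɸ/ as its extension in this inventory. No smaller conjunction from the listed features achieves this: [+labial, -dorsal] alone would also admit /m/; [-nasal, -dorsal] alone would also admit /d, z, ts, ɭ, …/; [-nasal, +labial] alone would also admit /ɥ/; and checking the remaining two-feature bundles turns up none with this extension.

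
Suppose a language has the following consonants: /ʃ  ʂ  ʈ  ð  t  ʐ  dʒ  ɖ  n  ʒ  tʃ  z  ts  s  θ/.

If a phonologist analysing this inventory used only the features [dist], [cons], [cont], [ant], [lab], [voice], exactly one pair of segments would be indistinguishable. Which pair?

Both /t/ and /ts/ are [-distributed], [+consonantal], [-continuant], [+anterior], [-labial], [-voice]. Since the list omits [strident] and [delayed release] — which do distinguish the voiceless alveolar stop from the voiceless alveolar affricate — this pair collapses; all other pairs remain distinct.

t, ts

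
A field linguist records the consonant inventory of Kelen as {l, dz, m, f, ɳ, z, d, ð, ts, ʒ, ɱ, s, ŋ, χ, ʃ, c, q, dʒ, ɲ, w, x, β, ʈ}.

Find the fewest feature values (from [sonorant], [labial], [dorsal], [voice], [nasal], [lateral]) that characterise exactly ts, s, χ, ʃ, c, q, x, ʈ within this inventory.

The class [−voice], [−labial] has exactly /ts, s, χ, ʃ, c, q, x, ʈ/ as its extension in this inventory. No smaller conjunction from the listed features achieves this: [−labial] alone would also admit /l, dz, ɳ, z, …/; [−voice] alone would also admit /f/; and checking the remaining single features turns up none with this extension.

[−voice, −labial]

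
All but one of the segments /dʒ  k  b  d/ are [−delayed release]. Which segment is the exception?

/d, k, b/ are all [−delayed release]; /dʒ/ (voiced postalveolar affricate) is [+delayed release].

dʒ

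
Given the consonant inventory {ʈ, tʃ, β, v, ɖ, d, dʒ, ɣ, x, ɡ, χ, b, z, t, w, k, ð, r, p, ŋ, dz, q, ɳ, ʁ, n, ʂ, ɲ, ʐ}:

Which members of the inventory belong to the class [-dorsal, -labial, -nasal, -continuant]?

Eliminate segments failing any feature: /β, v, b, p/ are [+labial]; /ɣ, x, ɡ, χ, w, k, ŋ, q, ʁ, ɲ/ are [+dorsal]; /z, ð, r, ʂ, ʐ/ are [+continuant]; /ɳ, n/ are [+nasal]. The remaining /ʈ, tʃ, ɖ, d, dʒ, t, dz/ satisfy [-dorsal], [-labial], [-nasal], [-continuant].

ʈ, tʃ, ɖ, d, dʒ, t, dz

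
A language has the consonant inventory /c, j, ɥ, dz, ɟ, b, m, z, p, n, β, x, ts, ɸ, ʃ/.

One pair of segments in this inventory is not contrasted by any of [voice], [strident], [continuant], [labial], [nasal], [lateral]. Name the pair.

Both /ɥ/ and /β/ are [+voice], [−strident], [+continuant], [+labial], [−nasal], [−lateral]. Since the list omits [sonorant], [round] and [dorsal] — which do distinguish the labial-palatal glide from the voiced bilabial fricative — this pair collapses; all other pairs remain distinct.

ɥ, β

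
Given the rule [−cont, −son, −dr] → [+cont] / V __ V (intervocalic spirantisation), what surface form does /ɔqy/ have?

/q/ satisfies [−cont, −son, −dr] and sits in V __ V. The [+continuant] counterpart of the voiceless uvular stop is /χ/. Other segments in /ɔqy/ either fail the structural description or are not in the environment, so the surface form is [ɔχy].

[ɔχy]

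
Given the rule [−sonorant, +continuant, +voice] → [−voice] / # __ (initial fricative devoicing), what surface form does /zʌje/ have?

Only the initial segment /z/ is both word-initial and matches the structural description. It is a voiced alveolar fricative, so [−sonorant, +continuant, +voice] holds; changing it to [−voice] with all other features held fixed yields /s/ (voiceless alveolar fricative). No other segment meets both the structural description and the environment, so the output is [sʌje].

[sʌje]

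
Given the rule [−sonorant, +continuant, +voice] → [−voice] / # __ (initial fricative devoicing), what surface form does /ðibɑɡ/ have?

[θibɑɡ]

/ð/ satisfies [−sonorant, +continuant, +voice] and sits in # __. The [−voice] counterpart of the voiced dental fricative is /θ/. Other segments in /ðibɑɡ/ either fail the structural description or are not in the environment, so the surface form is [θibɑɡ].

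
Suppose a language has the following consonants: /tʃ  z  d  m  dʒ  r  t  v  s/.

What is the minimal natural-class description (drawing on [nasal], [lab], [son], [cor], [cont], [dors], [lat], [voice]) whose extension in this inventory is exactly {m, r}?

/m, r/ are exactly the [+sonorant] segments in the inventory, so a single feature suffices.

[+son]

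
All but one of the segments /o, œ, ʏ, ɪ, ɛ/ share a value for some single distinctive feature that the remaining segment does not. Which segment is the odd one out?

o

/ɛ, œ, ʏ, ɪ/ are all [−tense], but /o/ (mid back rounded tense vowel) is [+tense]. No other single segment can be removed to leave a set sharing one feature value that the removed segment lacks, so /o/ is the odd one out.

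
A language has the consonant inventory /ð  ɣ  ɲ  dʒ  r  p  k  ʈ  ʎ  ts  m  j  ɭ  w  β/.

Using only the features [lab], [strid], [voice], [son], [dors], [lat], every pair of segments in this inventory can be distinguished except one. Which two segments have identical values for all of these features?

ɲ, j

Both /ɲ/ and /j/ are [-labial], [-strident], [+voice], [+sonorant], [+dorsal], [-lateral]. Since the list omits [nasal] and [continuant] — which do distinguish the palatal nasal from the palatal glide — this pair collapses; all other pairs remain distinct.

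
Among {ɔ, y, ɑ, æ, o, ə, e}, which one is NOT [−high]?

Every segment except /y/ is [−high]. /y/ (high front rounded tense vowel) is [+high], so it is the exception.

y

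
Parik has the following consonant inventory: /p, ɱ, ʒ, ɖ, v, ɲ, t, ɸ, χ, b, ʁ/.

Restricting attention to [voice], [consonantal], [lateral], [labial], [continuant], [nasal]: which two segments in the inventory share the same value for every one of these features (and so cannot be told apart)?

ʁ, ʒ

/ʁ/ (voiced uvular fricative) and /ʒ/ (voiced postalveolar fricative) are both [+voice], [+consonantal], [−lateral], [−labial], [+continuant], [−nasal], so none of the listed features separates them. (They do differ in [coronal] and [dorsal], which are not among the given features.) Every other pair in the inventory differs on at least one listed feature.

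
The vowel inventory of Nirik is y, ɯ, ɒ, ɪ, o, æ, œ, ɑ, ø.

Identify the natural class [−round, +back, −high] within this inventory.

Checking each segment against [−round], [+back], [−high]: /ɑ/ (low back unrounded vowel) satisfies every feature; every other segment in the inventory fails at least one.

ɑ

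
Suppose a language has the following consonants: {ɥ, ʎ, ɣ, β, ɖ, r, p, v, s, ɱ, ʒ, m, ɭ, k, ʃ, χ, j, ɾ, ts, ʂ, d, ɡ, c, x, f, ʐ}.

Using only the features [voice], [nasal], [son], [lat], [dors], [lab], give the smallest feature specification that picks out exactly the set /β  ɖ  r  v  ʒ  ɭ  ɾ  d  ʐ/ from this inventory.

The class [+voice], [-nasal], [-dorsal] has exactly /β, ɖ, r, v, ʒ, ɭ, ɾ, d, ʐ/ as its extension in this inventory. No smaller conjunction from the listed features achieves this: [-nasal, -dorsal] alone would also admit /p, s, ʃ, ts, …/; [+voice, -dorsal] alone would also admit /ɱ, m/; [+voice, -nasal] alone would also admit /ɥ, ʎ, ɣ, j, …/; and checking the remaining two-feature bundles turns up none with this extension.

[+voice, -nasal, -dors]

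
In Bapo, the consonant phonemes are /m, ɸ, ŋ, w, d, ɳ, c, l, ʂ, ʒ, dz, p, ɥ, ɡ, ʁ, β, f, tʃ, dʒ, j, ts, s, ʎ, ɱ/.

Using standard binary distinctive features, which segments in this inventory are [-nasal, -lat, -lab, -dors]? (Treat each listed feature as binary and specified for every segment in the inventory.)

d, ʂ, ʒ, dz, tʃ, dʒ, ts, s

The [-nasal] segments are /ɸ, w, d, c, l, ʂ, ʒ, dz, p, ɥ, ɡ, ʁ, β, f, tʃ, dʒ, j, ts, s, ʎ/.
Then [-lateral] gives /ɸ, w, d, c, ʂ, ʒ, dz, p, ɥ, ɡ, ʁ, β, f, tʃ, dʒ, j, ts, s/.
Of those, [-labial] gives /d, c, ʂ, ʒ, dz, ɡ, ʁ, tʃ, dʒ, j, ts, s/.
Then [-dorsal] leaves /d, ʂ, ʒ, dz, tʃ, dʒ, ts, s/.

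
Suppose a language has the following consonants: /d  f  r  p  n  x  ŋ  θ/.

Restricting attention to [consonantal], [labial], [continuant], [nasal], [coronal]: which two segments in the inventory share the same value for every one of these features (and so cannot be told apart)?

Both /θ/ and /r/ are [+consonantal], [−labial], [+continuant], [−nasal], [+coronal]. Since the list omits [sonorant] and [voice] — which do distinguish the voiceless dental fricative from the alveolar trill — this pair collapses; all other pairs remain distinct.

θ, r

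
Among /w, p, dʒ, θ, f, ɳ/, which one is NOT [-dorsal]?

/w/ is the labial-velar glide, which is [+dorsal]; the rest — /p, ɳ, θ, dʒ, f/ — are [-dorsal].

w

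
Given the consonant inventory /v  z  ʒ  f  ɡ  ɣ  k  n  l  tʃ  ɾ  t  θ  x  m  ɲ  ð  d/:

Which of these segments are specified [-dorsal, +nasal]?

The [-dorsal] segments are /v, z, ʒ, f, n, l, tʃ, ɾ, t, θ, m, ð, d/.
Of those, [+nasal] leaves /n, m/.

n, m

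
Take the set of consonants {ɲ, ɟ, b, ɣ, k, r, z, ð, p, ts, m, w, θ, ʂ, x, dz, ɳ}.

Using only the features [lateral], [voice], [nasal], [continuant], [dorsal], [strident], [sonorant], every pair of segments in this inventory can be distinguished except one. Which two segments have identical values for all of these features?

On the given features, /ɳ/ and /m/ have an identical profile: [−lateral], [+voice], [+nasal], [−continuant], [−dorsal], [−strident], [+sonorant]. No other two segments in the inventory coincide on all 7 features. (They do differ in [labial] and [coronal], which are not among the given features.)

ɳ, m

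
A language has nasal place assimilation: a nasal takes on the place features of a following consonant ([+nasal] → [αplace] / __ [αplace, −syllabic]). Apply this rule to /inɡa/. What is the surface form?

In /inɡa/, the nasal /n/ precedes /ɡ/, which is [+dorsal]. The nasal assimilates in place, becoming the [+dorsal] nasal /ŋ/. The surface form is [iŋɡa].

[iŋɡa]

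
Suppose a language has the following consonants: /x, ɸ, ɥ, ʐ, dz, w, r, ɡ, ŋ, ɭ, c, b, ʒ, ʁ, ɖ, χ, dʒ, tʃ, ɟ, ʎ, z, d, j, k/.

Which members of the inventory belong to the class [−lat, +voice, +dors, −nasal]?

ɥ, w, ɡ, ʁ, ɟ, j

Eliminate segments failing any feature: /x, ɸ, c, χ, tʃ, k/ are [−voice]; /ʐ, dz, r, b, ʒ, ɖ, dʒ, z, d/ are [−dorsal]; /ŋ/ is [+nasal]; /ɭ, ʎ/ are [+lateral]. The remaining /ɥ, w, ɡ, ʁ, ɟ, j/ satisfy [−lateral], [+voice], [+dorsal], [−nasal].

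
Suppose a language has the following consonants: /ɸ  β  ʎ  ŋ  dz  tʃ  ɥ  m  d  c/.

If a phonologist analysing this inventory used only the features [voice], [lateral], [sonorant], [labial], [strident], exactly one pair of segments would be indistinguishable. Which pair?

ɥ, m

Both /ɥ/ and /m/ are [+voice], [−lateral], [+sonorant], [+labial], [−strident]. Since the list omits [nasal], [continuant], [round] and [dorsal] — which do distinguish the labial-palatal glide from the bilabial nasal — this pair collapses; all other pairs remain distinct.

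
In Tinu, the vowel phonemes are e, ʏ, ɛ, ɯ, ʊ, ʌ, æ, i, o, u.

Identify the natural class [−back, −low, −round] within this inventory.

e, ɛ, i

Eliminate segments failing any feature: /ʏ/ is [+round]; /ɯ, ʊ, ʌ, o, u/ are [+back]; /æ/ is [+low]. The remaining /e, ɛ, i/ satisfy [−back], [−low], [−round].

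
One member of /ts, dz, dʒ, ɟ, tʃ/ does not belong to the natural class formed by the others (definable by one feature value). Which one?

[delayed release] (equivalently [strident], [dorsal]) groups all but one: /ts, tʃ, dʒ, dz/ share [+delayed release] while /ɟ/ (voiced palatal stop) alone is [−delayed release]. Removing any other segment would not leave a single-feature class that excludes it.

ɟ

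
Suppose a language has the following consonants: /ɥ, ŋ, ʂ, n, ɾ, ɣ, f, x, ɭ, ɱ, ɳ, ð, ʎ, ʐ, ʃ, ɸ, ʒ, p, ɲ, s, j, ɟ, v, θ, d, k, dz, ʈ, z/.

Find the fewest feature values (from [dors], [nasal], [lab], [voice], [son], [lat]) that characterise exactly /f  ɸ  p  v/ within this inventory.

/f, ɸ, p, v/ are all [−sonorant], [+labial], and no other segment in the inventory matches both values. Dropping any one of them over-generates: [+labial] alone would also admit /ɥ, ɱ/; [−sonorant] alone would also admit /ʂ, ɣ, x, ð, …/. No other single listed feature picks out exactly this set either, so fewer than two features will not do.

[−son, +lab]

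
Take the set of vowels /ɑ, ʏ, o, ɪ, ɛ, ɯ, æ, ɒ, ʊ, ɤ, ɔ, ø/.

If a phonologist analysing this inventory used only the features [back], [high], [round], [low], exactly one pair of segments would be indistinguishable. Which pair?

/o/ (mid back rounded tense vowel) and /ɔ/ (mid back rounded lax vowel) are both [+back], [−high], [+round], [−low], so none of the listed features separates them. (They do differ in [tense], which is not among the given features.) Every other pair in the inventory differs on at least one listed feature.

o, ɔ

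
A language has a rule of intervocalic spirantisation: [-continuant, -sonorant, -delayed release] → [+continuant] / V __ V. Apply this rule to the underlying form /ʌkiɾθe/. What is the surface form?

/k/ satisfies [-continuant, -sonorant, -delayed release] and sits in V __ V. The [+continuant] counterpart of the voiceless velar stop is /x/. Other segments in /ʌkiɾθe/ either fail the structural description or are not in the environment, so the surface form is [ʌxiɾθe].

[ʌxiɾθe]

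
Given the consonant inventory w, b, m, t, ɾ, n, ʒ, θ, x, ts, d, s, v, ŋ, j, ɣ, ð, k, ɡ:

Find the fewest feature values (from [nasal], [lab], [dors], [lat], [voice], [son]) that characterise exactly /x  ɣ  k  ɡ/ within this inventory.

Every target segment is [−sonorant], [+dorsal]; each remaining inventory member fails at least one of these. Each conjunct is needed — [+dorsal] alone would also admit /w, ŋ, j/; [−sonorant] alone would also admit /b, t, ʒ, θ, …/ — and no other single listed feature has exactly this extension, so two is the minimum.

[−son, +dors]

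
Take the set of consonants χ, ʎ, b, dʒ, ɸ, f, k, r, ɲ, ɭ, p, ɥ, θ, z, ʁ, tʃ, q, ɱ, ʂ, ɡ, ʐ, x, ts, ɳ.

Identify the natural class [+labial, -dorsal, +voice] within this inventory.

b, ɱ

Eliminate segments failing any feature: /χ, ʎ, dʒ, k, r, ɲ, ɭ, θ, z, ʁ, tʃ, q, ʂ, ɡ, ʐ, x, ts, ɳ/ are [-labial]; /ɸ, f, p/ are [-voice]; /ɥ/ is [+dorsal]. The remaining /b, ɱ/ satisfy [+labial], [-dorsal], [+voice].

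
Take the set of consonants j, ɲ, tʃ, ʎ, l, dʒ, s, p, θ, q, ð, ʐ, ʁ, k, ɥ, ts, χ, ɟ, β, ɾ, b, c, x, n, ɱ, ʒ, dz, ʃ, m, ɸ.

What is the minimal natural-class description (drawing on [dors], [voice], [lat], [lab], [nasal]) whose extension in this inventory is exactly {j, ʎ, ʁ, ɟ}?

The class [+voice], [-nasal], [-labial], [+dorsal] has exactly /j, ʎ, ʁ, ɟ/ as its extension in this inventory. No smaller conjunction from the listed features achieves this: [-nasal, -labial, +dorsal] alone would also admit /q, k, χ, c, …/; [+voice, -labial, +dorsal] alone would also admit /ɲ/; [+voice, -nasal, +dorsal] alone would also admit /ɥ/; [+voice, -nasal, -labial] alone would also admit /l, dʒ, ð, ʐ, …/; and checking the remaining three-feature bundles turns up none with this extension.

[+voice, -nasal, -lab, +dors]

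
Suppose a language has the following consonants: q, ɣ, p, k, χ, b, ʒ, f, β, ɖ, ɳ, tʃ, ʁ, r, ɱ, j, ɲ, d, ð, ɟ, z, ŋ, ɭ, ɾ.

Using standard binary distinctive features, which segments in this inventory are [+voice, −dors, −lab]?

ʒ, ɖ, ɳ, r, d, ð, z, ɭ, ɾ

Eliminate segments failing any feature: /q, p, k, χ, f, tʃ/ are [−voice]; /ɣ, ʁ, j, ɲ, ɟ, ŋ/ are [+dorsal]; /b, β, ɱ/ are [+labial]. The remaining /ʒ, ɖ, ɳ, r, d, ð, z, ɭ, ɾ/ satisfy [+voice], [−dorsal], [−labial].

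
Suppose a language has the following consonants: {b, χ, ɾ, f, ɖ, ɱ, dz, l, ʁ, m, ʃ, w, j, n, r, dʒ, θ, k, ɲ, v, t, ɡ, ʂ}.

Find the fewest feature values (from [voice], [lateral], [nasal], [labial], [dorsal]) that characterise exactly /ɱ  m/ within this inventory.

/ɱ, m/ are all [+nasal], [+labial], and no other segment in the inventory matches both values. Dropping any one of them over-generates: [+labial] alone would also admit /b, f, w, v/; [+nasal] alone would also admit /n, ɲ/. No other single listed feature picks out exactly this set either, so fewer than two features will not do.

[+nasal, +labial]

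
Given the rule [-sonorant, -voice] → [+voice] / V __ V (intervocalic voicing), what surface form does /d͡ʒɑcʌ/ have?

The only segment in the rule's environment that also matches [-sonorant, -voice] is /c/. Applying [+voice] turns the voiceless palatal stop into /ɟ/ (voiced palatal stop), giving [d͡ʒɑɟʌ].

[d͡ʒɑɟʌ]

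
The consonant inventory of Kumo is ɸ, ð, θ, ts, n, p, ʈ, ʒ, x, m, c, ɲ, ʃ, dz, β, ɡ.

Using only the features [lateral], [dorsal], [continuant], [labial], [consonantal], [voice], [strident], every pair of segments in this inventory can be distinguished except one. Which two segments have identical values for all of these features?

ɡ, ɲ

On the given features, /ɡ/ and /ɲ/ have an identical profile: [−lateral], [+dorsal], [−continuant], [−labial], [+consonantal], [+voice], [−strident]. No other two segments in the inventory coincide on all 7 features. (They do differ in [sonorant], [nasal] and [back], which are not among the given features.)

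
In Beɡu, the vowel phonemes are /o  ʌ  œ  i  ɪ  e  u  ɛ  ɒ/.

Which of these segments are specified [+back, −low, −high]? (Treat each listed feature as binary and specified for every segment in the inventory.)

o, ʌ

Checking each segment against [+back], [−low], [−high]: /o/ (mid back rounded tense vowel), /ʌ/ (mid back unrounded lax vowel) satisfy every feature; every other segment in the inventory fails at least one.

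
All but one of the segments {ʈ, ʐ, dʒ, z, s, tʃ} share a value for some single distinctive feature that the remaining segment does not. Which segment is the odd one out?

ʈ

The remaining segments after removing /ʈ/ share [+strident]; /ʈ/ (voiceless retroflex stop) is [−strident]. For every other candidate removal, the leftover set fails to share any single feature value that the removed segment lacks.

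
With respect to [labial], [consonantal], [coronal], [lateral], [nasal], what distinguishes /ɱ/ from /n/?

[labial], [coronal]

/ɱ/ is the labiodental nasal and /n/ is the alveolar nasal. Both are [+consonantal], [-lateral], [+nasal]. /ɱ/ is [+labial] while /n/ is [-labial]; /ɱ/ is [-coronal] while /n/ is [+coronal], so the distinguishing features are [labial], [coronal].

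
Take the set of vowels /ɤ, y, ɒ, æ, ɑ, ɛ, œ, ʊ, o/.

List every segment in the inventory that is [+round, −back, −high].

Among the inventory, the [+round] segments are /y, ɒ, œ, ʊ, o/.
Of those, [−back] gives /y, œ/.
Of those, [−high] leaves /œ/.

œ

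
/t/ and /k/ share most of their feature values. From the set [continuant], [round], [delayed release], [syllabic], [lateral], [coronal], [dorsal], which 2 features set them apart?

/t/ (voiceless alveolar stop) and /k/ (voiceless velar stop) agree on [−continuant], [−round], [−delayed release], [−syllabic], [−lateral]. They differ on [coronal] (/t/ [+], /k/ [−]), [dorsal] (/t/ [−], /k/ [+]).

[coronal], [dorsal]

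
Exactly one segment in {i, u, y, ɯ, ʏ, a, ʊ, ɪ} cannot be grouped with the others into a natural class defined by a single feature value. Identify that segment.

The remaining segments after removing /a/ share [+high]; /a/ (low unrounded vowel) is [-high]. For every other candidate removal, the leftover set fails to share any single feature value that the removed segment lacks.

a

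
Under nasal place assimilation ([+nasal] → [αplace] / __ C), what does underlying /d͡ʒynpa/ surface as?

The only nasal preceding a consonant is /n/ before /p/. /p/ is [+labial], so /n/ → /m/, giving [d͡ʒympa].

[d͡ʒympa]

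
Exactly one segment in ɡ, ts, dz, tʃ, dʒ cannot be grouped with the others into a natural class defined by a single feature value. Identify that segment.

/tʃ, dz, ts, dʒ/ are all [+delayed release], but /ɡ/ (voiced velar stop) is [-delayed release]. No other single segment can be removed to leave a set sharing one feature value that the removed segment lacks, so /ɡ/ is the odd one out.

ɡ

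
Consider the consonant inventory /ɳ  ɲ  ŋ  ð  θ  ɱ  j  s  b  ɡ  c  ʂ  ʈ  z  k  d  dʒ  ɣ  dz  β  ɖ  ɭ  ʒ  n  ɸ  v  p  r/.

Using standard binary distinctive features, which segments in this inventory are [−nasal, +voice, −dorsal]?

ð, b, z, d, dʒ, dz, β, ɖ, ɭ, ʒ, v, r

Eliminate segments failing any feature: /ɳ, ɲ, ŋ, ɱ, n/ are [+nasal]; /θ, s, c, ʂ, ʈ, k, ɸ, p/ are [−voice]; /j, ɡ, ɣ/ are [+dorsal]. The remaining /ð, b, z, d, dʒ, dz, β, ɖ, ɭ, ʒ, v, r/ satisfy [−nasal], [+voice], [−dorsal].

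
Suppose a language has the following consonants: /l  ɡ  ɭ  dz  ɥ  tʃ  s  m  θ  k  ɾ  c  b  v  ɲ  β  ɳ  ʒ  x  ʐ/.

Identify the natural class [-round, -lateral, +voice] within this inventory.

Eliminate segments failing any feature: /l, ɭ/ are [+lateral]; /ɥ/ is [+round]; /tʃ, s, θ, k, c, x/ are [-voice]. The remaining /ɡ, dz, m, ɾ, b, v, ɲ, β, ɳ, ʒ, ʐ/ satisfy [-round], [-lateral], [+voice].

ɡ, dz, m, ɾ, b, v, ɲ, β, ɳ, ʒ, ʐ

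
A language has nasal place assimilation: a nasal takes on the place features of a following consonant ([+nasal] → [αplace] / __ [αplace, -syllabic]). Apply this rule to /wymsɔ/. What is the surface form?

[wynsɔ]

The only nasal preceding a consonant is /m/ before /s/. /s/ is [+coronal], so /m/ → /n/, giving [wynsɔ].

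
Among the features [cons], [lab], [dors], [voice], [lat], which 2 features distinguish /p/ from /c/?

The two segments share [+consonantal], [-voice], [-lateral]. The only features from the list on which they differ: /p/ is [+labial] while /c/ is [-labial]; /p/ is [-dorsal] while /c/ is [+dorsal].

[labial], [dorsal]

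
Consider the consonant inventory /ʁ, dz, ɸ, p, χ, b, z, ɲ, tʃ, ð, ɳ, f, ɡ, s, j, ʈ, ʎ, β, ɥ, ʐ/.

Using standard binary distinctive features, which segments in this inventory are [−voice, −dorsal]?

ɸ, p, tʃ, f, s, ʈ

First, the [−voice] segments are /ɸ, p, χ, tʃ, f, s, ʈ/.
Intersecting with [−dorsal] leaves /ɸ, p, tʃ, f, s, ʈ/.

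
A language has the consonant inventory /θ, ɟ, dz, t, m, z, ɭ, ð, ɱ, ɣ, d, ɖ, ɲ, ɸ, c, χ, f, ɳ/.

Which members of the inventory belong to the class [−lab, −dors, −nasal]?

θ, dz, t, z, ɭ, ð, d, ɖ

First, the [−labial] segments are /θ, ɟ, dz, t, z, ɭ, ð, ɣ, d, ɖ, ɲ, c, χ, ɳ/.
Within that set, [−dorsal] gives /θ, dz, t, z, ɭ, ð, d, ɖ, ɳ/.
Of those, [−nasal] leaves /θ, dz, t, z, ɭ, ð, d, ɖ/.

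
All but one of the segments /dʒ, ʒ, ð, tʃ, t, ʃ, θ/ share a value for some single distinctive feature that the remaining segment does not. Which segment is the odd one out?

t

[distributed] groups all but one: /dʒ, tʃ, ð, ʒ, θ, ʃ/ share [+distributed] while /t/ (voiceless alveolar stop) alone is [-distributed]. Removing any other segment would not leave a single-feature class that excludes it.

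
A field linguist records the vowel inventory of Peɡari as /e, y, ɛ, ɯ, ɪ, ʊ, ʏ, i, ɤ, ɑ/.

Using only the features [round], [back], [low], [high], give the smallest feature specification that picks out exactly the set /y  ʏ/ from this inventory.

[−back, +round]

/y, ʏ/ are all [−back], [+round], and no other segment in the inventory matches both values. Dropping any one of them over-generates: [+round] alone would also admit /ʊ/; [−back] alone would also admit /e, ɛ, ɪ, i/. No other single listed feature picks out exactly this set either, so fewer than two features will not do.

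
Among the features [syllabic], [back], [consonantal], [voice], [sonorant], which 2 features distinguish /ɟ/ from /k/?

[voice], [back]

/ɟ/ (voiced palatal stop) and /k/ (voiceless velar stop) agree on [−syllabic], [+consonantal], [−sonorant]. They differ on [voice] (/ɟ/ [+], /k/ [−]), [back] (/ɟ/ [−], /k/ [+]).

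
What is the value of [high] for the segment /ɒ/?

/ɒ/ is the low back rounded vowel, hence [−high].

[−high]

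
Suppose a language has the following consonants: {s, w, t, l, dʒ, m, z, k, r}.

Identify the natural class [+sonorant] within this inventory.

The feature [sonorant] marks segments produced without turbulent airflow (nasals, liquids, glides, vowels). In this inventory /w, l, m, r/ have that property, so they are [+sonorant]; /s, t, dʒ, z, k/ are [−sonorant].

w, l, m, r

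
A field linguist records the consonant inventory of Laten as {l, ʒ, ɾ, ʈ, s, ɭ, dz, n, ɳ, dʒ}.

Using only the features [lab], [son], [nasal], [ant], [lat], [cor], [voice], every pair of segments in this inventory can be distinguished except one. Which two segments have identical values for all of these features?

On the given features, /dʒ/ and /ʒ/ have an identical profile: [−labial], [−sonorant], [−nasal], [−anterior], [−lateral], [+coronal], [+voice]. No other two segments in the inventory coincide on all 7 features. (They do differ in [continuant], which is not among the given features.)

dʒ, ʒ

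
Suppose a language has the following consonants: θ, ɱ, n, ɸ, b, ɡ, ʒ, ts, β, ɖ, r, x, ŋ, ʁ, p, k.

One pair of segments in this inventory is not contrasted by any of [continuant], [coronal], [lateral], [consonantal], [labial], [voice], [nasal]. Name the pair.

Both /r/ and /ʒ/ are [+continuant], [+coronal], [−lateral], [+consonantal], [−labial], [+voice], [−nasal]. Since the list omits [sonorant], [strident] and [anterior] — which do distinguish the alveolar trill from the voiced postalveolar fricative — this pair collapses; all other pairs remain distinct.

r, ʒ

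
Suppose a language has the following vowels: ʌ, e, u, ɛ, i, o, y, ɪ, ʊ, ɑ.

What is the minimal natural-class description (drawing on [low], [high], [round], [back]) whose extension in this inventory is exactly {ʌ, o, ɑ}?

[−high, +back]

/ʌ, o, ɑ/ are all [−high], [+back], and no other segment in the inventory matches both values. Dropping any one of them over-generates: [+back] alone would also admit /u, ʊ/; [−high] alone would also admit /e, ɛ/. No other single listed feature picks out exactly this set either, so fewer than two features will not do.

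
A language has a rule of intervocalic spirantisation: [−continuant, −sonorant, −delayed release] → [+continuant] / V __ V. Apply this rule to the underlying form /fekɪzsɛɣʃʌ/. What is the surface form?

/k/ satisfies [−continuant, −sonorant, −delayed release] and sits in V __ V. The [+continuant] counterpart of the voiceless velar stop is /x/. Other segments in /fekɪzsɛɣʃʌ/ either fail the structural description or are not in the environment, so the surface form is [fexɪzsɛɣʃʌ].

[fexɪzsɛɣʃʌ]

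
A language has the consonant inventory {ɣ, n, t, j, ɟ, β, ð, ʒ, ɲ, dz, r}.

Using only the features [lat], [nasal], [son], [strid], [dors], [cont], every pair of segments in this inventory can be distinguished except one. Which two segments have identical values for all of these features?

/ð/ (voiced dental fricative) and /β/ (voiced bilabial fricative) are both [-lateral], [-nasal], [-sonorant], [-strident], [-dorsal], [+continuant], so none of the listed features separates them. (They do differ in [labial] and [coronal], which are not among the given features.) Every other pair in the inventory differs on at least one listed feature.

ð, β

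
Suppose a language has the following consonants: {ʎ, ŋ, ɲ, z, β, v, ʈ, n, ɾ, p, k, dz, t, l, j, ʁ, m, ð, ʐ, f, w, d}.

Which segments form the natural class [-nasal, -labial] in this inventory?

Eliminate segments failing any feature: /ŋ, ɲ, n, m/ are [+nasal]; /β, v, p, f, w/ are [+labial]. The remaining /ʎ, z, ʈ, ɾ, k, dz, t, l, j, ʁ, ð, ʐ, d/ satisfy [-nasal], [-labial].

ʎ, z, ʈ, ɾ, k, dz, t, l, j, ʁ, ð, ʐ, d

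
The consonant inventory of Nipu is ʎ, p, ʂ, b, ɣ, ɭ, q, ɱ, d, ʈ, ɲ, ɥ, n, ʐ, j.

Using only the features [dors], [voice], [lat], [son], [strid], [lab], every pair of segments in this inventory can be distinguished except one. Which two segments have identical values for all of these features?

Both /j/ and /ɲ/ are [+dorsal], [+voice], [-lateral], [+sonorant], [-strident], [-labial]. Since the list omits [nasal] and [continuant] — which do distinguish the palatal glide from the palatal nasal — this pair collapses; all other pairs remain distinct.

j, ɲ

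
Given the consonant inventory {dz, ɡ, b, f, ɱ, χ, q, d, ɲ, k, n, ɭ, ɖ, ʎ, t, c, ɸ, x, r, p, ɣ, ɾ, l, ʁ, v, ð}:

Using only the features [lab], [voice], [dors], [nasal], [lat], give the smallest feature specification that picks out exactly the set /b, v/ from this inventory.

Every target segment is [+voice], [-nasal], [+labial]; each remaining inventory member fails at least one of these. Each conjunct is needed — [-nasal, +labial] alone would also admit /f, ɸ, p/; [+voice, +labial] alone would also admit /ɱ/; [+voice, -nasal] alone would also admit /dz, ɡ, d, ɭ, …/ — and no other combination of two listed features has exactly this extension, so three is the minimum.

[+voice, -nasal, +lab]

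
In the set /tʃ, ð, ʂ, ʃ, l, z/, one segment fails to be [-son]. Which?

l

/ʂ, tʃ, ð, z, ʃ/ are all [-sonorant]; /l/ (alveolar lateral approximant) is [+sonorant].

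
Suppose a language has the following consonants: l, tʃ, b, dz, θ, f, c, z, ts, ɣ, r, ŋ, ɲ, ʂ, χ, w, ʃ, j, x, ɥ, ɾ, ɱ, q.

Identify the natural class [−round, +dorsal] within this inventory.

c, ɣ, ŋ, ɲ, χ, j, x, q

Checking each segment against [−round], [+dorsal]: /c/ (voiceless palatal stop), /ɣ/ (voiced velar fricative), /ŋ/ (velar nasal), /ɲ/ (palatal nasal), /χ/ (voiceless uvular fricative), /j/ (palatal glide), among others, satisfy every feature; every other segment in the inventory fails at least one.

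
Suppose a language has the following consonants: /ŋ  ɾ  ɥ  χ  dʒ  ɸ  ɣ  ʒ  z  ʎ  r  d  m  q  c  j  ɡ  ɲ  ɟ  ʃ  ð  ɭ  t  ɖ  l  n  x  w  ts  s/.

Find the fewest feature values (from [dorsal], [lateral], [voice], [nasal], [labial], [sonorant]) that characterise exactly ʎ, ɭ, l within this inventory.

[+lateral]

Every target segment is [+lateral] and no other inventory member is, so one feature is enough.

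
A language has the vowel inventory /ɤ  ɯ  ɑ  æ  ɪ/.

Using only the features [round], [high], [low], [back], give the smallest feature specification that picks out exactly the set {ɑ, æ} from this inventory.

[+low]

The target set is precisely the extension of [+low] in this inventory.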